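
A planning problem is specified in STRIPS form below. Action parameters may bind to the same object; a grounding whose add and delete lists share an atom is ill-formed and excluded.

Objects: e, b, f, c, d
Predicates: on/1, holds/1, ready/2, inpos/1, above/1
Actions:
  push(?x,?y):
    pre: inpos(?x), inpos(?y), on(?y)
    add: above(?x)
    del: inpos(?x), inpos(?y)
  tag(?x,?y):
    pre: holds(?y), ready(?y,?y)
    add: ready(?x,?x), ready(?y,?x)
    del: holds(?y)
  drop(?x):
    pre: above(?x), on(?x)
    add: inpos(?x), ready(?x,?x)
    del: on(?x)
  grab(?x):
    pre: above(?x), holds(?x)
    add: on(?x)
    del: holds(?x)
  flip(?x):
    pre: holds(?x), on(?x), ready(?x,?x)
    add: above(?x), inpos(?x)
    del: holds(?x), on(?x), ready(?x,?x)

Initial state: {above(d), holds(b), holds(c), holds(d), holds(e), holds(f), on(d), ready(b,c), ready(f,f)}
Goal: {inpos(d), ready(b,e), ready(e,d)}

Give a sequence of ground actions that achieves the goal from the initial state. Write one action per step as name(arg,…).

tag(b,f); tag(e,b); tag(d,e); drop(d)

1. tag(b,f)  →  {above(d), holds(b), holds(c), holds(d), holds(e), on(d), ready(b,b), ready(b,c), ready(f,b), ready(f,f)}
2. tag(e,b)  →  {above(d), holds(c), holds(d), holds(e), on(d), ready(b,b), ready(b,c), ready(b,e), ready(e,e), ready(f,b), ready(f,f)}
3. tag(d,e)  →  {above(d), holds(c), holds(d), on(d), ready(b,b), ready(b,c), ready(b,e), ready(d,d), ready(e,d), ready(e,e), ready(f,b), ready(f,f)}
4. drop(d)  →  {above(d), holds(c), holds(d), inpos(d), ready(b,b), ready(b,c), ready(b,e), ready(d,d), ready(e,d), ready(e,e), ready(f,b), ready(f,f)}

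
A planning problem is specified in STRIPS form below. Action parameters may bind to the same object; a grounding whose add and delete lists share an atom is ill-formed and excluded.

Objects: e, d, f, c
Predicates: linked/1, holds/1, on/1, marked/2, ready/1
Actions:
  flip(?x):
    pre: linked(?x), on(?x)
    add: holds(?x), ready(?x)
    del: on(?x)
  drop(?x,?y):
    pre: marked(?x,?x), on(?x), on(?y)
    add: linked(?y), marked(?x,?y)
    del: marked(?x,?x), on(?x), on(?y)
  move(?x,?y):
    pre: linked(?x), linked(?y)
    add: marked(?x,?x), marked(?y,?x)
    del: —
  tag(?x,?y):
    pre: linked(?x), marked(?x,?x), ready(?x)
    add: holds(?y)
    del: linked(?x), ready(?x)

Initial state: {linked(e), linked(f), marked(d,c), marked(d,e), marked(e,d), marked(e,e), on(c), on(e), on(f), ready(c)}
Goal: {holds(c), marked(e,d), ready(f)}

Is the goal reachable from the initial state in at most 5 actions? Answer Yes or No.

Yes

1. flip(e)  →  {holds(e), linked(e), linked(f), marked(d,c), marked(d,e), marked(e,d), marked(e,e), on(c), on(f), ready(c), ready(e)}
2. flip(f)  →  {holds(e), holds(f), linked(e), linked(f), marked(d,c), marked(d,e), marked(e,d), marked(e,e), on(c), ready(c), ready(e), ready(f)}
3. tag(e,c)  →  {holds(c), holds(e), holds(f), linked(f), marked(d,c), marked(d,e), marked(e,d), marked(e,e), on(c), ready(c), ready(f)}
optimal plan length = 3; 3 ≤ 5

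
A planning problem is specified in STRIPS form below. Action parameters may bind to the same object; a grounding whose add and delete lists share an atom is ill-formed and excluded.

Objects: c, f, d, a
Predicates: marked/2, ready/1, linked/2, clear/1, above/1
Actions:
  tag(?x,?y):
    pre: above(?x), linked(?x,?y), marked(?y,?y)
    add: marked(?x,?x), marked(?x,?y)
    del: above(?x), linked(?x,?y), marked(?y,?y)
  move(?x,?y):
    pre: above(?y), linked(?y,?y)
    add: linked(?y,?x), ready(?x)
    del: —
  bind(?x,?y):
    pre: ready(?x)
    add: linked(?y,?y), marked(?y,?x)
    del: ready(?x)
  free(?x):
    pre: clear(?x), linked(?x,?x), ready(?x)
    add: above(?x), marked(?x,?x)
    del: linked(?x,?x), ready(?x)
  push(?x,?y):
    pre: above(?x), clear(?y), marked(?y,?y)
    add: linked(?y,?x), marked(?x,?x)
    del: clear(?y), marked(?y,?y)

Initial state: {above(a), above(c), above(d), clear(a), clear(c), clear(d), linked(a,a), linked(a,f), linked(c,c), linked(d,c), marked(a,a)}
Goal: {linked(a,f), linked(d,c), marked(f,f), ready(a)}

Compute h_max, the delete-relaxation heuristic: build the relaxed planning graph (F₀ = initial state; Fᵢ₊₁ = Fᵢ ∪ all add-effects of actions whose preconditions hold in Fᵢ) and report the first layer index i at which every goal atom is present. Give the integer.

2

F0 = init (11 atoms)
F1 = F0 ∪ {linked(a,c), linked(a,d), linked(c,a), linked(c,d), linked(c,f), marked(c,c), marked(d,d), ready(a), ready(c), ready(d), ready(f)}  (22 atoms)
F2 = F1 ∪ {linked(d,a), linked(d,d), linked(f,f), marked(a,c), marked(a,d), marked(a,f), marked(c,a), marked(c,d), marked(c,f), marked(d,a), marked(d,c), marked(d,f), marked(f,a), marked(f,c), marked(f,d), marked(f,f)}  (38 atoms)
goal ⊆ F2  ⇒  h_max = 2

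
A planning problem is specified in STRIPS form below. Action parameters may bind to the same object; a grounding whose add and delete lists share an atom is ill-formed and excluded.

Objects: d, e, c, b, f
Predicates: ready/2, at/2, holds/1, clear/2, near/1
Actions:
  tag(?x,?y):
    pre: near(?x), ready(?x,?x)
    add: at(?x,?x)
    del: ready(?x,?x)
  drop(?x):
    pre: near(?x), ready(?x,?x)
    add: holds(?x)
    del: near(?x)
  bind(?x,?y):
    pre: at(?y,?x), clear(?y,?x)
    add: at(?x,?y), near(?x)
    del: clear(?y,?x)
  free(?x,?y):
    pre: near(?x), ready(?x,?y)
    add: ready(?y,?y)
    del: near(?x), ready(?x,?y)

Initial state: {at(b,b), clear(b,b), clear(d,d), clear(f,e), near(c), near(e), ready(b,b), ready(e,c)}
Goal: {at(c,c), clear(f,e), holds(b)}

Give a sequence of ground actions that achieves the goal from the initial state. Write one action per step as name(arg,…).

bind(b,b); drop(b); free(e,c); tag(c,d)

1. bind(b,b)  →  {at(b,b), clear(d,d), clear(f,e), near(b), near(c), near(e), ready(b,b), ready(e,c)}
2. drop(b)  →  {at(b,b), clear(d,d), clear(f,e), holds(b), near(c), near(e), ready(b,b), ready(e,c)}
3. free(e,c)  →  {at(b,b), clear(d,d), clear(f,e), holds(b), near(c), ready(b,b), ready(c,c)}
4. tag(c,d)  →  {at(b,b), at(c,c), clear(d,d), clear(f,e), holds(b), near(c), ready(b,b)}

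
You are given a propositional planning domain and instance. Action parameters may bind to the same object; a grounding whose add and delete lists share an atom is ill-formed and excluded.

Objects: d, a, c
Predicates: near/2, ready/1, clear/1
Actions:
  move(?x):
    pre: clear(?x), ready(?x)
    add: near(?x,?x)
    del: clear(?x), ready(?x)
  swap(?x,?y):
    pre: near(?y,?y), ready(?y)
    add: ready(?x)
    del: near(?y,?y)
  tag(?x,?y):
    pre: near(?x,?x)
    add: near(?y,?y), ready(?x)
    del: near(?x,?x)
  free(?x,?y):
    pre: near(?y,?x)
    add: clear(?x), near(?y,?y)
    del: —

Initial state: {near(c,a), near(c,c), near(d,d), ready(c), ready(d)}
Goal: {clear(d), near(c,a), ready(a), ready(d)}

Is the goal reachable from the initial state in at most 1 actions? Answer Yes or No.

No

1. swap(a,c)  →  {near(c,a), near(d,d), ready(a), ready(c), ready(d)}
2. free(d,d)  →  {clear(d), near(c,a), near(d,d), ready(a), ready(c), ready(d)}
optimal plan length = 2; 2 > 1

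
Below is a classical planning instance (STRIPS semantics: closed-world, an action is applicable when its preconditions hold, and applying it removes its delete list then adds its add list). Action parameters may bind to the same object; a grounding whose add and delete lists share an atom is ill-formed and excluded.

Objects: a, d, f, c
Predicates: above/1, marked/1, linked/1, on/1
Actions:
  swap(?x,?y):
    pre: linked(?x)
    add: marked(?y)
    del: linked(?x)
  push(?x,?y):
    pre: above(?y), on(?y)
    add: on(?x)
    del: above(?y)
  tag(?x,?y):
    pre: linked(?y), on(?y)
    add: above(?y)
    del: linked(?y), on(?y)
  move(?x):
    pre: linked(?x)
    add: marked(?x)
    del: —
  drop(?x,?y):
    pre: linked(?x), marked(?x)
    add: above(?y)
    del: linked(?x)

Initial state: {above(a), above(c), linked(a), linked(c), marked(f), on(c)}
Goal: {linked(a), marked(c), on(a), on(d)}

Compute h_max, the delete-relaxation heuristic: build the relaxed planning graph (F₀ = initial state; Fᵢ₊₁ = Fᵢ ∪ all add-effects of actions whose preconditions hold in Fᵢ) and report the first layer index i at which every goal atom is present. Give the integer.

F0 = init (6 atoms)
F1 = F0 ∪ {marked(a), marked(c), marked(d), on(a), on(d), on(f)}  (12 atoms)
goal ⊆ F1  ⇒  h_max = 1

1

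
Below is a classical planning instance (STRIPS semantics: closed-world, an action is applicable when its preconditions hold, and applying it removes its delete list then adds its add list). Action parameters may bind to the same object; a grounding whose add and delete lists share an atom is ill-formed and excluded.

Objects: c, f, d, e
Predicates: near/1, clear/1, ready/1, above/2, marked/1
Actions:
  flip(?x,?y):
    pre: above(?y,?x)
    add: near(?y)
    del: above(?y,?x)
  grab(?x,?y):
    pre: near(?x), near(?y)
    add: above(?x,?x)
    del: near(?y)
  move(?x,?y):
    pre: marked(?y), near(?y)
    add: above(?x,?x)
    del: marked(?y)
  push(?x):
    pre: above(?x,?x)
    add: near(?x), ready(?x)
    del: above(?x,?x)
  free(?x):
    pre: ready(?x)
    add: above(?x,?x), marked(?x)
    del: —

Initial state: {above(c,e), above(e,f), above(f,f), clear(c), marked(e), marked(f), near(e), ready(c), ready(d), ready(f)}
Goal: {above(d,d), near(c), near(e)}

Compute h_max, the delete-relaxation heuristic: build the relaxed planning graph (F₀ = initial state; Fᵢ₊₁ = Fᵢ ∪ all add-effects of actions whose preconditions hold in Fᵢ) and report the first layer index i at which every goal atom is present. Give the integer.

1

F0 = init (10 atoms)
F1 = F0 ∪ {above(c,c), above(d,d), above(e,e), marked(c), marked(d), near(c), near(f)}  (17 atoms)
goal ⊆ F1  ⇒  h_max = 1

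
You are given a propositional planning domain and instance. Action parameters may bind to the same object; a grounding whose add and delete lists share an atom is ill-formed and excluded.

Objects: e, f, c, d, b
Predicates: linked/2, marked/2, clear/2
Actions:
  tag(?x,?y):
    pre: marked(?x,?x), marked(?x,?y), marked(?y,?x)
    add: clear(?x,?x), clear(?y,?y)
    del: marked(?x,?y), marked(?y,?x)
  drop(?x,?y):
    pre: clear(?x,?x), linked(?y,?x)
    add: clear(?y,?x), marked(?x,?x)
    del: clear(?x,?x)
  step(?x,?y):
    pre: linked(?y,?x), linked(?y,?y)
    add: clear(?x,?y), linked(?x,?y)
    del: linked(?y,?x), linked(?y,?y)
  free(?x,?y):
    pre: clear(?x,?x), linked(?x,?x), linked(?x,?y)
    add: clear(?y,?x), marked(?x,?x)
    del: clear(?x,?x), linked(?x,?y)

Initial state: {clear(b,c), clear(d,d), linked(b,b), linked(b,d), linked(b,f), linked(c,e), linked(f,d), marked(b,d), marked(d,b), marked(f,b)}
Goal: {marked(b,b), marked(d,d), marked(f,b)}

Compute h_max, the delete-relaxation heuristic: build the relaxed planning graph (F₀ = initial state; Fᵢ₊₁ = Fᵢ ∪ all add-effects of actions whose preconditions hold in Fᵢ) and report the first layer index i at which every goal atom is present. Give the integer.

3

F0 = init (10 atoms)
F1 = F0 ∪ {clear(b,d), clear(d,b), clear(f,b), clear(f,d), linked(d,b), linked(f,b), marked(d,d)}  (17 atoms)
F2 = F1 ∪ {clear(b,b)}  (18 atoms)
F3 = F2 ∪ {marked(b,b)}  (19 atoms)
goal ⊆ F3  ⇒  h_max = 3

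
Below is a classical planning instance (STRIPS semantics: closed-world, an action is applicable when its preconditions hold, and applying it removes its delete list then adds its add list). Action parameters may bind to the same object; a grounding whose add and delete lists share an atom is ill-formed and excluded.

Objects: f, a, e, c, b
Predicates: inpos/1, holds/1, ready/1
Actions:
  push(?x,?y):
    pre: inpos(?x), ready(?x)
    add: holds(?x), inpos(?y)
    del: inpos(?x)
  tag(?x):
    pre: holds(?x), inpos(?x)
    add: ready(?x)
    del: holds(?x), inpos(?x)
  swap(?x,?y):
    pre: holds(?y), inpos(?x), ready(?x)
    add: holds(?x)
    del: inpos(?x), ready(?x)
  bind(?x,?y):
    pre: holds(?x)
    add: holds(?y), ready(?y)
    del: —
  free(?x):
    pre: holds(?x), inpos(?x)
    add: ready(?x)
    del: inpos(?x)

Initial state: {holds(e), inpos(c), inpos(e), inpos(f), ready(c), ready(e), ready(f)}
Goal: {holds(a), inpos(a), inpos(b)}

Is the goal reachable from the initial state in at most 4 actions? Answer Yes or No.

1. push(f,a)  →  {holds(e), holds(f), inpos(a), inpos(c), inpos(e), ready(c), ready(e), ready(f)}
2. push(e,b)  →  {holds(e), holds(f), inpos(a), inpos(b), inpos(c), ready(c), ready(e), ready(f)}
3. bind(f,a)  →  {holds(a), holds(e), holds(f), inpos(a), inpos(b), inpos(c), ready(a), ready(c), ready(e), ready(f)}
optimal plan length = 3; 3 ≤ 4

Yes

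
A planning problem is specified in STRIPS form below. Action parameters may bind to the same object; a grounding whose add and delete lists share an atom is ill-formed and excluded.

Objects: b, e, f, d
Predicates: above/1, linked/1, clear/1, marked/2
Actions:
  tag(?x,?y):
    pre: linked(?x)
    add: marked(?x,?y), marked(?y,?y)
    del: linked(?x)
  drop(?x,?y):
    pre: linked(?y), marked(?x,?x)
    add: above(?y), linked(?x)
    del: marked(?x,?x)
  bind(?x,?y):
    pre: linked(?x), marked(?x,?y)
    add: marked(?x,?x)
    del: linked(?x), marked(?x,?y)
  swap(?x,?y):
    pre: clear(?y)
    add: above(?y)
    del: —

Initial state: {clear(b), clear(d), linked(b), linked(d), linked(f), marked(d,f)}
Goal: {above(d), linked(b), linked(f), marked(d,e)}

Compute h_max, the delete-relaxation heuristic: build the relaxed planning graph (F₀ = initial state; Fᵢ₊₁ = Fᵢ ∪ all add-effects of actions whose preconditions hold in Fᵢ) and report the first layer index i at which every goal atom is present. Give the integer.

F0 = init (6 atoms)
F1 = F0 ∪ {above(b), above(d), marked(b,b), marked(b,d), marked(b,e), marked(b,f), marked(d,b), marked(d,d), marked(d,e), marked(e,e), marked(f,b), marked(f,d), marked(f,e), marked(f,f)}  (20 atoms)
goal ⊆ F1  ⇒  h_max = 1

1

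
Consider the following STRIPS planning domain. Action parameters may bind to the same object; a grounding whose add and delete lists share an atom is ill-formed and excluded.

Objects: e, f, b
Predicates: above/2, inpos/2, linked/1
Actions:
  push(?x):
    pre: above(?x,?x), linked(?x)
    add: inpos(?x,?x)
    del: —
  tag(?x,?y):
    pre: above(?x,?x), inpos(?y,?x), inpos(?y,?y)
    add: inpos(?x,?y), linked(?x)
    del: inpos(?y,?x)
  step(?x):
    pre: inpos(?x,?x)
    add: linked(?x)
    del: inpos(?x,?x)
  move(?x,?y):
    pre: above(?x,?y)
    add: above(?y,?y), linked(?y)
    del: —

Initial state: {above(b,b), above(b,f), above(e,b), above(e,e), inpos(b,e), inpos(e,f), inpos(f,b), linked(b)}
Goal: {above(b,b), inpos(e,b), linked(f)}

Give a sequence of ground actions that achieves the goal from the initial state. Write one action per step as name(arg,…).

1. push(b)  →  {above(b,b), above(b,f), above(e,b), above(e,e), inpos(b,b), inpos(b,e), inpos(e,f), inpos(f,b), linked(b)}
2. tag(e,b)  →  {above(b,b), above(b,f), above(e,b), above(e,e), inpos(b,b), inpos(e,b), inpos(e,f), inpos(f,b), linked(b), linked(e)}
3. move(b,f)  →  {above(b,b), above(b,f), above(e,b), above(e,e), above(f,f), inpos(b,b), inpos(e,b), inpos(e,f), inpos(f,b), linked(b), linked(e), linked(f)}

push(b); tag(e,b); move(b,f)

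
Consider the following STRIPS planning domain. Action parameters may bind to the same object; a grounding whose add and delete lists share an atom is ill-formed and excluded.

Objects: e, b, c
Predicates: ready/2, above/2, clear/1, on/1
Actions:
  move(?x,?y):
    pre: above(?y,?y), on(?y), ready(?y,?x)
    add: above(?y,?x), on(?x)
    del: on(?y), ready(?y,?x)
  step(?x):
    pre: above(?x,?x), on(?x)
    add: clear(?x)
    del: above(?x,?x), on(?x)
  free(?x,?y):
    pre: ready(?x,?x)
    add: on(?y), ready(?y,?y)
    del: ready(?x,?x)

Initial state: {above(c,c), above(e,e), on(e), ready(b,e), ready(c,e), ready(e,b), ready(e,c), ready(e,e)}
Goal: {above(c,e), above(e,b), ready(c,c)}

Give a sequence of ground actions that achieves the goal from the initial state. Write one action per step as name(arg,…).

1. move(b,e)  →  {above(c,c), above(e,b), above(e,e), on(b), ready(b,e), ready(c,e), ready(e,c), ready(e,e)}
2. free(e,c)  →  {above(c,c), above(e,b), above(e,e), on(b), on(c), ready(b,e), ready(c,c), ready(c,e), ready(e,c)}
3. move(e,c)  →  {above(c,c), above(c,e), above(e,b), above(e,e), on(b), on(e), ready(b,e), ready(c,c), ready(e,c)}

move(b,e); free(e,c); move(e,c)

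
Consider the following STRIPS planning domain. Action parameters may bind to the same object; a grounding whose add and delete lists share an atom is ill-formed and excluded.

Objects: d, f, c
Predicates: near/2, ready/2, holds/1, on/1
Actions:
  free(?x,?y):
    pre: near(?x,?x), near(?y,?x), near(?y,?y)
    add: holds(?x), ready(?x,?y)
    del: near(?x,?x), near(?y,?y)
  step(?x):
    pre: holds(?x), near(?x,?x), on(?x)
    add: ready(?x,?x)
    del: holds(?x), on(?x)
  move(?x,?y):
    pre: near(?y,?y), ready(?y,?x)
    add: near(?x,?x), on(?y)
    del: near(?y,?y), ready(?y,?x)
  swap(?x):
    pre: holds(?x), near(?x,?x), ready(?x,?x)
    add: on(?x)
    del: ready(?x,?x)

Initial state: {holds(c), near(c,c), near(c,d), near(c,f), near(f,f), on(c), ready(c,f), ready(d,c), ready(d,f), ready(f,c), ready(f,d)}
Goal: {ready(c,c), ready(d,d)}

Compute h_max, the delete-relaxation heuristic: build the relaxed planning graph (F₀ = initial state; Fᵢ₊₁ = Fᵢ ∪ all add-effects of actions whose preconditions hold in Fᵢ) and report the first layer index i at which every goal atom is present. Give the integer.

F0 = init (11 atoms)
F1 = F0 ∪ {holds(f), near(d,d), on(f), ready(c,c), ready(f,f)}  (16 atoms)
F2 = F1 ∪ {holds(d), on(d), ready(d,d)}  (19 atoms)
goal ⊆ F2  ⇒  h_max = 2

2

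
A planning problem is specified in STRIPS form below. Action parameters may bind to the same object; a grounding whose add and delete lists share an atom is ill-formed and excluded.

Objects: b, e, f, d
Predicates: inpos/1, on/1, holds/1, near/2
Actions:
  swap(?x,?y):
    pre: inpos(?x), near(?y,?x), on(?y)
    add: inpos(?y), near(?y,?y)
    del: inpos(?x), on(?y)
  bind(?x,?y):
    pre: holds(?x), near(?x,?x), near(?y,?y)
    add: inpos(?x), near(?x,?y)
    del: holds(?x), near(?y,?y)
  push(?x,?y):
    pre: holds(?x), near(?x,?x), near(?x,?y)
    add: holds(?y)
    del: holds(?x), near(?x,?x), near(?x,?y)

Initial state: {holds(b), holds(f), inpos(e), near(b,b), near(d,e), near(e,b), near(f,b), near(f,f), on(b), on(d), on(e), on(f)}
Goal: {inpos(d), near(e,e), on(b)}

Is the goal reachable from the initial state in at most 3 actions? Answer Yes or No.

1. swap(e,d)  →  {holds(b), holds(f), inpos(d), near(b,b), near(d,d), near(d,e), near(e,b), near(f,b), near(f,f), on(b), on(e), on(f)}
2. bind(b,f)  →  {holds(f), inpos(b), inpos(d), near(b,b), near(b,f), near(d,d), near(d,e), near(e,b), near(f,b), on(b), on(e), on(f)}
3. swap(b,e)  →  {holds(f), inpos(d), inpos(e), near(b,b), near(b,f), near(d,d), near(d,e), near(e,b), near(e,e), near(f,b), on(b), on(f)}
optimal plan length = 3; 3 ≤ 3

Yes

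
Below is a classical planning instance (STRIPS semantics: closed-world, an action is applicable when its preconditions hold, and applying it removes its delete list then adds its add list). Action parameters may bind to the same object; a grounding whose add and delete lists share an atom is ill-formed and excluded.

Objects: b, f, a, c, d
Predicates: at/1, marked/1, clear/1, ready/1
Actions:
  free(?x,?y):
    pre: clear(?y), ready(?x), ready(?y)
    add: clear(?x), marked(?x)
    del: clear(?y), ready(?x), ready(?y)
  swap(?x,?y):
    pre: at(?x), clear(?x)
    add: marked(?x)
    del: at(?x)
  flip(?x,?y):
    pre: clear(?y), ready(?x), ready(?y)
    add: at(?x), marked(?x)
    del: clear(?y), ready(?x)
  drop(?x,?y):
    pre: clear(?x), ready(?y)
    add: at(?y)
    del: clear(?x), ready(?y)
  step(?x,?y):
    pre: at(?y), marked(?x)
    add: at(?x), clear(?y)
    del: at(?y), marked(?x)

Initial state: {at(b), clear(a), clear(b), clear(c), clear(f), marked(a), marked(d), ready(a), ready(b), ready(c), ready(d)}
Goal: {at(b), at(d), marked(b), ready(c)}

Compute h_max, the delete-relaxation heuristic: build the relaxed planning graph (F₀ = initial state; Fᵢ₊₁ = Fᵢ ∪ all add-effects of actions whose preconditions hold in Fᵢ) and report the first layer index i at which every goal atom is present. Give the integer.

1

F0 = init (11 atoms)
F1 = F0 ∪ {at(a), at(c), at(d), clear(d), marked(b), marked(c)}  (17 atoms)
goal ⊆ F1  ⇒  h_max = 1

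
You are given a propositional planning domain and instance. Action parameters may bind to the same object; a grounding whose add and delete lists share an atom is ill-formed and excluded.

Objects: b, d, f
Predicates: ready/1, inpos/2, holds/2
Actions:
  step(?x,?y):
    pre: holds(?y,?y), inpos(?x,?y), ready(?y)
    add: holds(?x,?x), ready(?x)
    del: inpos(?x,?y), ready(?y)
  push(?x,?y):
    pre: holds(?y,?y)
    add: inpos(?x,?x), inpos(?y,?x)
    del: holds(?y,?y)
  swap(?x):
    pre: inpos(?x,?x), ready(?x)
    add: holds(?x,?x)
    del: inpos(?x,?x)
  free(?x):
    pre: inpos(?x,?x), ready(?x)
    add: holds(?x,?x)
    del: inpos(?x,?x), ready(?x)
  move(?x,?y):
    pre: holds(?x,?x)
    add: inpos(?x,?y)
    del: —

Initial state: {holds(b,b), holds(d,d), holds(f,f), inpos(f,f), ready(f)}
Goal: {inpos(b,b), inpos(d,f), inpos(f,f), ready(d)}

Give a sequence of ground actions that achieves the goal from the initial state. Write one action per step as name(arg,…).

1. push(b,b)  →  {holds(d,d), holds(f,f), inpos(b,b), inpos(f,f), ready(f)}
2. push(f,d)  →  {holds(f,f), inpos(b,b), inpos(d,f), inpos(f,f), ready(f)}
3. step(d,f)  →  {holds(d,d), holds(f,f), inpos(b,b), inpos(f,f), ready(d)}
4. push(f,d)  →  {holds(f,f), inpos(b,b), inpos(d,f), inpos(f,f), ready(d)}

push(b,b); push(f,d); step(d,f); push(f,d)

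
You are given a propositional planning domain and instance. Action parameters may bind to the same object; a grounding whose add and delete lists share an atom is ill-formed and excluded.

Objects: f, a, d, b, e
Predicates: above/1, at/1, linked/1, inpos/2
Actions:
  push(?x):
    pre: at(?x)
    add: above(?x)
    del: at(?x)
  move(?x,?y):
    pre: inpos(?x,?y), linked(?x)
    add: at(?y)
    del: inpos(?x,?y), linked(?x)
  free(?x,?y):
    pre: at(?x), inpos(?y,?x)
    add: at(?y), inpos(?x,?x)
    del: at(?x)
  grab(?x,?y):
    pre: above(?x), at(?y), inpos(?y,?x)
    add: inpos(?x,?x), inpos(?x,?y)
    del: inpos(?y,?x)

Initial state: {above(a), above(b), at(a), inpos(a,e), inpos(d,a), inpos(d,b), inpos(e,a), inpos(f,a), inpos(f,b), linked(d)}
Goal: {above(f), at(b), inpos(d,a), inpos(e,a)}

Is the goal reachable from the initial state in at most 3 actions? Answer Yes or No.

Yes

1. move(d,b)  →  {above(a), above(b), at(a), at(b), inpos(a,e), inpos(d,a), inpos(e,a), inpos(f,a), inpos(f,b)}
2. free(a,f)  →  {above(a), above(b), at(b), at(f), inpos(a,a), inpos(a,e), inpos(d,a), inpos(e,a), inpos(f,a), inpos(f,b)}
3. push(f)  →  {above(a), above(b), above(f), at(b), inpos(a,a), inpos(a,e), inpos(d,a), inpos(e,a), inpos(f,a), inpos(f,b)}
optimal plan length = 3; 3 ≤ 3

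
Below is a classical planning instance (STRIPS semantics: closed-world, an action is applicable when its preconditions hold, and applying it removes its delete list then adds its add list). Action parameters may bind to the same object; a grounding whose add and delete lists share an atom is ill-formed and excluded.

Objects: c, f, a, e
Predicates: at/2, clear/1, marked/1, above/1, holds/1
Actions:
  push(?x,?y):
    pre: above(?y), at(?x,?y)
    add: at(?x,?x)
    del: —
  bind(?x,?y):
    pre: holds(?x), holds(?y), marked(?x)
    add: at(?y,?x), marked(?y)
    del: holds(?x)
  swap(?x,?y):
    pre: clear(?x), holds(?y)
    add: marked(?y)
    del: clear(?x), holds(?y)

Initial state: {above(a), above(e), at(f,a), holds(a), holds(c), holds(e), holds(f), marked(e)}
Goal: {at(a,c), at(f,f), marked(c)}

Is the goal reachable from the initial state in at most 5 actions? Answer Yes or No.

Yes

1. push(f,a)  →  {above(a), above(e), at(f,a), at(f,f), holds(a), holds(c), holds(e), holds(f), marked(e)}
2. bind(e,c)  →  {above(a), above(e), at(c,e), at(f,a), at(f,f), holds(a), holds(c), holds(f), marked(c), marked(e)}
3. bind(c,a)  →  {above(a), above(e), at(a,c), at(c,e), at(f,a), at(f,f), holds(a), holds(f), marked(a), marked(c), marked(e)}
optimal plan length = 3; 3 ≤ 5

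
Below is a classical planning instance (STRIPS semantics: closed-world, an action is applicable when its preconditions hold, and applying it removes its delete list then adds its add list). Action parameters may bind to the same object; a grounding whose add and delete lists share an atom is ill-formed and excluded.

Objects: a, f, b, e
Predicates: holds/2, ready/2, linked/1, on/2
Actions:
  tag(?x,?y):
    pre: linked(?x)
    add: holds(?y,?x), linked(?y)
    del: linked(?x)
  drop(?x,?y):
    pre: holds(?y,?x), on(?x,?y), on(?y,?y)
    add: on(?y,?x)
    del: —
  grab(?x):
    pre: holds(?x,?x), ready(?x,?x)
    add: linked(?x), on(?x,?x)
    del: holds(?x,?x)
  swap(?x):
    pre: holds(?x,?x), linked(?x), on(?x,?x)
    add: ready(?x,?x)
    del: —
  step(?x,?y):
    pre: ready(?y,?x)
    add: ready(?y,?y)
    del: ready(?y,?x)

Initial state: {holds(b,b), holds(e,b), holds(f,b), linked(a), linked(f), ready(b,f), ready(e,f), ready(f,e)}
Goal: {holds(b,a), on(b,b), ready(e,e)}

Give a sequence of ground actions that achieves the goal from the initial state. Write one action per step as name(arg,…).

tag(a,b); step(f,b); grab(b); step(f,e)

1. tag(a,b)  →  {holds(b,a), holds(b,b), holds(e,b), holds(f,b), linked(b), linked(f), ready(b,f), ready(e,f), ready(f,e)}
2. step(f,b)  →  {holds(b,a), holds(b,b), holds(e,b), holds(f,b), linked(b), linked(f), ready(b,b), ready(e,f), ready(f,e)}
3. grab(b)  →  {holds(b,a), holds(e,b), holds(f,b), linked(b), linked(f), on(b,b), ready(b,b), ready(e,f), ready(f,e)}
4. step(f,e)  →  {holds(b,a), holds(e,b), holds(f,b), linked(b), linked(f), on(b,b), ready(b,b), ready(e,e), ready(f,e)}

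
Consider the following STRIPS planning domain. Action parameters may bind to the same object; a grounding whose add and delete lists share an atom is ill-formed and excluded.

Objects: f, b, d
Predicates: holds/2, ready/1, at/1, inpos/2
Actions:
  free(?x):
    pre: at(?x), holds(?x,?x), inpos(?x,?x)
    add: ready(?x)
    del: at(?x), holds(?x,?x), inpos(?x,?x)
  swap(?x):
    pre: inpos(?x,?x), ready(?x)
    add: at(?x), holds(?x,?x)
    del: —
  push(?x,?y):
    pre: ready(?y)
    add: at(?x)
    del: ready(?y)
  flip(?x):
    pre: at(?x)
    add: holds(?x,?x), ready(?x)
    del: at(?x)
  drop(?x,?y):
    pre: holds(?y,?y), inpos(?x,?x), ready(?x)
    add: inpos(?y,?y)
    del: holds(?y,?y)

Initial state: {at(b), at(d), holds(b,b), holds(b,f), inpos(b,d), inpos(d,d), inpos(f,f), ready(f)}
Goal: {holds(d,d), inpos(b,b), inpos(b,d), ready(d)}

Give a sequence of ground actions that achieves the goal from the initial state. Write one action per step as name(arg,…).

1. flip(d)  →  {at(b), holds(b,b), holds(b,f), holds(d,d), inpos(b,d), inpos(d,d), inpos(f,f), ready(d), ready(f)}
2. drop(f,b)  →  {at(b), holds(b,f), holds(d,d), inpos(b,b), inpos(b,d), inpos(d,d), inpos(f,f), ready(d), ready(f)}

flip(d); drop(f,b)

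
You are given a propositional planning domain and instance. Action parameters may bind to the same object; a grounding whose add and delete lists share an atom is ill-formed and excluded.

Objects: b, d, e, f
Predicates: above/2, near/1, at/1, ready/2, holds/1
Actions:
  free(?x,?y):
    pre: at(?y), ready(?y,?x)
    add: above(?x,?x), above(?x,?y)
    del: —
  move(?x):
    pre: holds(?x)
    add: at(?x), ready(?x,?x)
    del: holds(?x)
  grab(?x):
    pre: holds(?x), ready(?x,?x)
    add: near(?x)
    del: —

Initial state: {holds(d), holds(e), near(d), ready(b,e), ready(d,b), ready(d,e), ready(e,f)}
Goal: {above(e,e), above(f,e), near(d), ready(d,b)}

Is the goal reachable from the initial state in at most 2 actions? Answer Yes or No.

1. move(e)  →  {at(e), holds(d), near(d), ready(b,e), ready(d,b), ready(d,e), ready(e,e), ready(e,f)}
2. free(e,e)  →  {above(e,e), at(e), holds(d), near(d), ready(b,e), ready(d,b), ready(d,e), ready(e,e), ready(e,f)}
3. free(f,e)  →  {above(e,e), above(f,e), above(f,f), at(e), holds(d), near(d), ready(b,e), ready(d,b), ready(d,e), ready(e,e), ready(e,f)}
optimal plan length = 3; 3 > 2

No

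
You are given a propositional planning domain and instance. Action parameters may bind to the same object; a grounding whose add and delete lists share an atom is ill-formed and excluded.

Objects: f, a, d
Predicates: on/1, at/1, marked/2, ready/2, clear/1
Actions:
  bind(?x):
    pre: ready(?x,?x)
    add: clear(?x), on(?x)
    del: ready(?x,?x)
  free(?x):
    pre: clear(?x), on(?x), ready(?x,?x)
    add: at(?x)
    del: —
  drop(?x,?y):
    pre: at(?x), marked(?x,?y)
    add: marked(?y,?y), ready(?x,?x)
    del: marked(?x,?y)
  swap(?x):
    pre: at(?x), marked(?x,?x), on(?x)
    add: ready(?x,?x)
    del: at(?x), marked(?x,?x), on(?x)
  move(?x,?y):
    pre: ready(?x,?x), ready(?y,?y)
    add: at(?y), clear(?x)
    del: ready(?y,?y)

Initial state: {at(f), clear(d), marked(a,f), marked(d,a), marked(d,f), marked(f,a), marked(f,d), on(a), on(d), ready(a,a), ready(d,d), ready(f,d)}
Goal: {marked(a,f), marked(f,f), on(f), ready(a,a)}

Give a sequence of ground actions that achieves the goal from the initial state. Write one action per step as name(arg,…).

free(d); drop(f,a); bind(f); drop(d,f)

1. free(d)  →  {at(d), at(f), clear(d), marked(a,f), marked(d,a), marked(d,f), marked(f,a), marked(f,d), on(a), on(d), ready(a,a), ready(d,d), ready(f,d)}
2. drop(f,a)  →  {at(d), at(f), clear(d), marked(a,a), marked(a,f), marked(d,a), marked(d,f), marked(f,d), on(a), on(d), ready(a,a), ready(d,d), ready(f,d), ready(f,f)}
3. bind(f)  →  {at(d), at(f), clear(d), clear(f), marked(a,a), marked(a,f), marked(d,a), marked(d,f), marked(f,d), on(a), on(d), on(f), ready(a,a), ready(d,d), ready(f,d)}
4. drop(d,f)  →  {at(d), at(f), clear(d), clear(f), marked(a,a), marked(a,f), marked(d,a), marked(f,d), marked(f,f), on(a), on(d), on(f), ready(a,a), ready(d,d), ready(f,d)}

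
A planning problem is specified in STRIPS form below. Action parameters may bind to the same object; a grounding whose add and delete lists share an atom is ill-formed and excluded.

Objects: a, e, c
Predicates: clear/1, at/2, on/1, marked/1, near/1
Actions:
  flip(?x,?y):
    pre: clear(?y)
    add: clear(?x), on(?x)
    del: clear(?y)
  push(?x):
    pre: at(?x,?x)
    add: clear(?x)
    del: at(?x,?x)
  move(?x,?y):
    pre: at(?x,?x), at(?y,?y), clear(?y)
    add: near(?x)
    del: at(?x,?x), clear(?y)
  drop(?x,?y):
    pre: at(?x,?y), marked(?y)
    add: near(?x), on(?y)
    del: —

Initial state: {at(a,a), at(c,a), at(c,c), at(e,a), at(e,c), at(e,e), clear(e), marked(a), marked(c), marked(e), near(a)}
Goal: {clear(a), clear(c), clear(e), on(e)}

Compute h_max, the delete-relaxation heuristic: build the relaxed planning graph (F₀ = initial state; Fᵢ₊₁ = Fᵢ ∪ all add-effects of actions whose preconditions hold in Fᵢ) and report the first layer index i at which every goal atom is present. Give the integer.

1

F0 = init (11 atoms)
F1 = F0 ∪ {clear(a), clear(c), near(c), near(e), on(a), on(c), on(e)}  (18 atoms)
goal ⊆ F1  ⇒  h_max = 1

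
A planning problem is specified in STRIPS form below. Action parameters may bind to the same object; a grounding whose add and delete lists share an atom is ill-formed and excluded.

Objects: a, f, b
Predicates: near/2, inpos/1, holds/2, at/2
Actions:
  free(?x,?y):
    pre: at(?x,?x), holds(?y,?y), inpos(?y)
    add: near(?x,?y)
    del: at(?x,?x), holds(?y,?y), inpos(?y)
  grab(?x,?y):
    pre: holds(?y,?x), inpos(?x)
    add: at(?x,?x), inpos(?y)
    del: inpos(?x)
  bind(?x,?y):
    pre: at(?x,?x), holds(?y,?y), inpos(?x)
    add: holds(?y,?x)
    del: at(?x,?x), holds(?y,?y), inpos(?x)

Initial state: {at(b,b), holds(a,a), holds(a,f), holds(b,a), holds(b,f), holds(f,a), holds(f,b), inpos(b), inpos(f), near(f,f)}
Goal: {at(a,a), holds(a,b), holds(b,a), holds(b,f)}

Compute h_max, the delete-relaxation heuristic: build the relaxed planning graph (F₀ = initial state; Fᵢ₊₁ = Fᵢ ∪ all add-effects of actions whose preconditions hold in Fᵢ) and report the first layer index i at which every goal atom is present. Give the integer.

2

F0 = init (10 atoms)
F1 = F0 ∪ {at(f,f), holds(a,b), inpos(a)}  (13 atoms)
F2 = F1 ∪ {at(a,a), near(b,a), near(f,a)}  (16 atoms)
goal ⊆ F2  ⇒  h_max = 2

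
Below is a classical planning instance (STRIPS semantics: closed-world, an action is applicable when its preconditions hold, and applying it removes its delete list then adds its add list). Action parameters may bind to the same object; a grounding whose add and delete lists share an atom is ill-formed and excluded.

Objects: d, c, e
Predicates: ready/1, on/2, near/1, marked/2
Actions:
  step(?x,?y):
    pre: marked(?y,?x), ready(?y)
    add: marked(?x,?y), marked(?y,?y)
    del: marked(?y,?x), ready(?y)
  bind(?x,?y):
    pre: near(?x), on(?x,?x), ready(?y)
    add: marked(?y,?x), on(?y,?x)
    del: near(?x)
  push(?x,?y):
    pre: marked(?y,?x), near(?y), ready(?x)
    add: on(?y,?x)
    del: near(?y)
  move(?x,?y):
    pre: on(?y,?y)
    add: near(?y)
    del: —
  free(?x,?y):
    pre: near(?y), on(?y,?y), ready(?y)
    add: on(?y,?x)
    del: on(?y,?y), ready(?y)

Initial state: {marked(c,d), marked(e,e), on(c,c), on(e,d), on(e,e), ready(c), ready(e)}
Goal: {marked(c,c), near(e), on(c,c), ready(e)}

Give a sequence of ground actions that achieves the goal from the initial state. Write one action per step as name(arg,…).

1. step(d,c)  →  {marked(c,c), marked(d,c), marked(e,e), on(c,c), on(e,d), on(e,e), ready(e)}
2. move(d,e)  →  {marked(c,c), marked(d,c), marked(e,e), near(e), on(c,c), on(e,d), on(e,e), ready(e)}

step(d,c); move(d,e)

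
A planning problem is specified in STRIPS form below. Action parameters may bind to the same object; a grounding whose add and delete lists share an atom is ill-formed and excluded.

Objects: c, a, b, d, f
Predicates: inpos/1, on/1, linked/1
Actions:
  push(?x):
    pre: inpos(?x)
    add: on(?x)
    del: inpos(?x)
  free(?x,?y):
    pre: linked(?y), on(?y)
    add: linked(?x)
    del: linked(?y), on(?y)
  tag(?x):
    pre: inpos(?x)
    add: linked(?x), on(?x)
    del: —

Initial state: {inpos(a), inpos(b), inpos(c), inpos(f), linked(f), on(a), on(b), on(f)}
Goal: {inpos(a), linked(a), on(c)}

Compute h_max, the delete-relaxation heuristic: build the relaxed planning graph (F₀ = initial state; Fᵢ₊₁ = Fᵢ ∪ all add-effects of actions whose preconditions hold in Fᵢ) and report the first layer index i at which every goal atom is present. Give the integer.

F0 = init (8 atoms)
F1 = F0 ∪ {linked(a), linked(b), linked(c), linked(d), on(c)}  (13 atoms)
goal ⊆ F1  ⇒  h_max = 1

1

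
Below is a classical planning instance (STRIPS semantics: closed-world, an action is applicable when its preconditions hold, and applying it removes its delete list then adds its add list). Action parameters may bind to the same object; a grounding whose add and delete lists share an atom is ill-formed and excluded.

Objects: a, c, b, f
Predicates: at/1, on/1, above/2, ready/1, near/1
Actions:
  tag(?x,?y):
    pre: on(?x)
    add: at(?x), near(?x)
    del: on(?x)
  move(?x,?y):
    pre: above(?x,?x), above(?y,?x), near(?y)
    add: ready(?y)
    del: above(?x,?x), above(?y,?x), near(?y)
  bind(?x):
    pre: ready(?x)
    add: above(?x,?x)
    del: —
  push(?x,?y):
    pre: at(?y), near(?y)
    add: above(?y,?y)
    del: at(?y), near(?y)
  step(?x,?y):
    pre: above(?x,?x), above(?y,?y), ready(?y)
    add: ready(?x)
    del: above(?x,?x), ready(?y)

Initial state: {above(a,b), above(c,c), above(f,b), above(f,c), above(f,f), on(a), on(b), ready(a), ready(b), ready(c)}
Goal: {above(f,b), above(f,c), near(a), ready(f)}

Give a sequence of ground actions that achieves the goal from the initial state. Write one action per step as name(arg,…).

tag(a,a); step(f,c)

1. tag(a,a)  →  {above(a,b), above(c,c), above(f,b), above(f,c), above(f,f), at(a), near(a), on(b), ready(a), ready(b), ready(c)}
2. step(f,c)  →  {above(a,b), above(c,c), above(f,b), above(f,c), at(a), near(a), on(b), ready(a), ready(b), ready(f)}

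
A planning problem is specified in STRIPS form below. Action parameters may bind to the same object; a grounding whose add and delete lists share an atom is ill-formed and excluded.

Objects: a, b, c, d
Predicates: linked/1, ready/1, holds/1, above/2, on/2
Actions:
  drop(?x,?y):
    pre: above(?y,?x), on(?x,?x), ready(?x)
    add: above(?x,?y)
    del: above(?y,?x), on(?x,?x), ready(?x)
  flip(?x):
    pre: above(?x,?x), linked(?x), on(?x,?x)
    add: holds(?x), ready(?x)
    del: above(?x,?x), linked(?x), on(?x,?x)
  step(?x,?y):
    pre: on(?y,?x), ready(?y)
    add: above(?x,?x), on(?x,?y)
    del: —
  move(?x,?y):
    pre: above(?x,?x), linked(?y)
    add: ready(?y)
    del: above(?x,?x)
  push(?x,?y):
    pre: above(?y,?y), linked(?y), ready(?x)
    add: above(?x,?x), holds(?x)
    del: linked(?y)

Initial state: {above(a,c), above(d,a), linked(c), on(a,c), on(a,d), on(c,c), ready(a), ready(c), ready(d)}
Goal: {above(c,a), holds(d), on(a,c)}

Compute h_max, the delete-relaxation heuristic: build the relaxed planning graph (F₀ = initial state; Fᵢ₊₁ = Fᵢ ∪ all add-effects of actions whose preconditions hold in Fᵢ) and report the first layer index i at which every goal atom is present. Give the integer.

2

F0 = init (9 atoms)
F1 = F0 ∪ {above(c,a), above(c,c), above(d,d), on(c,a), on(d,a)}  (14 atoms)
F2 = F1 ∪ {above(a,a), holds(a), holds(c), holds(d)}  (18 atoms)
goal ⊆ F2  ⇒  h_max = 2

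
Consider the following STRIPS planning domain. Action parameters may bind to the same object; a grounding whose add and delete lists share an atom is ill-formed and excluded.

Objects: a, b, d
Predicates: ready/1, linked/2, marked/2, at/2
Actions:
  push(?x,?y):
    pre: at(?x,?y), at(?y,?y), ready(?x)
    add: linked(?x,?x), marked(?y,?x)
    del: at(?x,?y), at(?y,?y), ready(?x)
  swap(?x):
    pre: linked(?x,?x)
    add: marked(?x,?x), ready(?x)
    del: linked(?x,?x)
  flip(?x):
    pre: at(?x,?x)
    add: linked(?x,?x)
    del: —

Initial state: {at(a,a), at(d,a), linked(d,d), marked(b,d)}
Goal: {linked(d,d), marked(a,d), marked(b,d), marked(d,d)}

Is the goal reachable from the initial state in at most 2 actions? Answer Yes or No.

Yes

1. swap(d)  →  {at(a,a), at(d,a), marked(b,d), marked(d,d), ready(d)}
2. push(d,a)  →  {linked(d,d), marked(a,d), marked(b,d), marked(d,d)}
optimal plan length = 2; 2 ≤ 2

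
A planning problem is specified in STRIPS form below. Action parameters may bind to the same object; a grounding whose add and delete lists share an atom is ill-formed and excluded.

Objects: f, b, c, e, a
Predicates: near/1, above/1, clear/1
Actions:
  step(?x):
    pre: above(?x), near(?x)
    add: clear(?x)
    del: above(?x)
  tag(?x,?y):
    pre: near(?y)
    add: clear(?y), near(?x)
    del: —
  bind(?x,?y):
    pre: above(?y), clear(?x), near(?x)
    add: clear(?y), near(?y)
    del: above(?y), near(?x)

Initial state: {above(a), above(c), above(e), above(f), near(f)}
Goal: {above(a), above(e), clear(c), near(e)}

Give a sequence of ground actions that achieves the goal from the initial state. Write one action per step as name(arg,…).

tag(c,f); tag(e,c)

1. tag(c,f)  →  {above(a), above(c), above(e), above(f), clear(f), near(c), near(f)}
2. tag(e,c)  →  {above(a), above(c), above(e), above(f), clear(c), clear(f), near(c), near(e), near(f)}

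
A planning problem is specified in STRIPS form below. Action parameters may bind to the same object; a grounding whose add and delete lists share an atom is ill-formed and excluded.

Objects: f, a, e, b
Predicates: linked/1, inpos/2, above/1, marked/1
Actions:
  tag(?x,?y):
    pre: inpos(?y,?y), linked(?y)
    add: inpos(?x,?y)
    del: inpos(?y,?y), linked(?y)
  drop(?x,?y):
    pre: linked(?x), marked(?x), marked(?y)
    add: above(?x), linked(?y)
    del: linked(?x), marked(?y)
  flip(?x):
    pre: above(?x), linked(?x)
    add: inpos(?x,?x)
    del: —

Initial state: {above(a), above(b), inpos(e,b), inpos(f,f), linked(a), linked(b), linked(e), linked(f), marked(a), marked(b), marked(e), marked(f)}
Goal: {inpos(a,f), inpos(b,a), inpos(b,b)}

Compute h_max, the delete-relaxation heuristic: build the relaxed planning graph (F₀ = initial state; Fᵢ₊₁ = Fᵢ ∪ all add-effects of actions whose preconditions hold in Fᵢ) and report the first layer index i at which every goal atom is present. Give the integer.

2

F0 = init (12 atoms)
F1 = F0 ∪ {above(e), above(f), inpos(a,a), inpos(a,f), inpos(b,b), inpos(b,f), inpos(e,f)}  (19 atoms)
F2 = F1 ∪ {inpos(a,b), inpos(b,a), inpos(e,a), inpos(e,e), inpos(f,a), inpos(f,b)}  (25 atoms)
goal ⊆ F2  ⇒  h_max = 2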